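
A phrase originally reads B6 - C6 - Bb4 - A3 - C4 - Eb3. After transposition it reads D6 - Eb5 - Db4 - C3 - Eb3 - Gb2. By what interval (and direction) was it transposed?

Take the first pair: B6 → D6. B to D spans 6 letter names, so the interval is some kind of sixth.
D6 to B6 is 9 semitones, which makes it a major sixth; the second version is lower, so the direction is down.
Checking another pair — Eb3 → Gb2 — gives the same interval.

down a major sixth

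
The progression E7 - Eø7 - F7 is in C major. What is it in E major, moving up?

C major up to E major is a major third; each chord root moves by that interval while the quality stays the same.
E7: root E up a major third → G#, giving G#7.
Eø7: root E up a major third → G#, giving G#ø7.
F7: root F up a major third → A, giving A7.

G#7 G#ø7 A7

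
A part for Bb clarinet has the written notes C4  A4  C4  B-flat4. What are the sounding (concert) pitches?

Bb3 G4 Bb3 Ab4

Written C4 on the Bb clarinet sounds as Bb3, a major second lower; apply that shift to every note.
C4 to Bb3
A4 to G4
C4 to Bb3
Bb4 to Ab4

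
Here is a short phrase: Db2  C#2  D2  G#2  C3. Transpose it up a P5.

Ab2 G#2 A2 D#3 G3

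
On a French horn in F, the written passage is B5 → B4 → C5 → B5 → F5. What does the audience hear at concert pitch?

E5 E4 F4 E5 Bb4

The French horn in F sounds a perfect fifth below written, so transpose each written note down a perfect fifth.
B5 -> E5
B4 -> E4
C5 -> F4
B5 -> E5
F5 -> Bb4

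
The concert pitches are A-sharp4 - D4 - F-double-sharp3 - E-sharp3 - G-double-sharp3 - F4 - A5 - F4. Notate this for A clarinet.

C#5 F4 A#3 G#3 B#3 Ab4 C6 Ab4

Written C4 sounds as A3 on the A clarinet, so concert pitches are written a minor third up.
A#4 gives C#5
D4 gives F4
F##3 gives A#3
E#3 gives G#3
G##3 gives B#3
F4 gives Ab4
A5 gives C6
F4 gives Ab4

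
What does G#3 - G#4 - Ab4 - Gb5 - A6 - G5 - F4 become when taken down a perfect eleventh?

D#2 D#3 Eb3 Db4 E5 D4 C3

A perfect eleventh down from G#3 gives D#2.
G#4 down a perfect eleventh is D#3.
Ab4: an eleventh down reaches E, and 17 semitones makes it Eb3.
A perfect eleventh down from Gb5 gives Db4.
A6: an eleventh down reaches E, and 17 semitones makes it E5.
G5 down a perfect eleventh is D4.
F4 down a perfect eleventh is C3.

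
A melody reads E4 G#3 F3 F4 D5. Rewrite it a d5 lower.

A#3 C##3 B2 B3 G#4

E4 down a diminished fifth is A#3.
G#3 down a diminished fifth is C##3.
F3 down a diminished fifth is B2.
F4: a fifth down reaches B, and 6 semitones makes it B3.
A diminished fifth down from D5 gives G#4.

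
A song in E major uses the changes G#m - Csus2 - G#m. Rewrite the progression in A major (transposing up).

C#m Fsus2 C#m

E major up to A major is a perfect fourth; each chord root moves by that interval while the quality stays the same.
G#m: root G# up a perfect fourth → C#, giving C#m.
Csus2: root C up a perfect fourth → F, giving Fsus2.
G#m: root G# up a perfect fourth → C#, giving C#m.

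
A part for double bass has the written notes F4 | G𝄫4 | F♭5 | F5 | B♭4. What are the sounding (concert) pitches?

F3 Gbb3 Fb4 F4 Bb3

Written C4 on the double bass sounds as C3, a perfect octave lower; apply that shift to every note.
F4 to F3
Gbb4 to Gbb3
Fb5 to Fb4
F5 to F4
Bb4 to Bb3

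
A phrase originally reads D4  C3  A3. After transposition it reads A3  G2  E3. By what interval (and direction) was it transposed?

Take the first pair: D4 → A3. D to A spans 4 letter names, so the interval is some kind of fourth.
A3 to D4 is 5 semitones, which makes it a perfect fourth; the second version is lower, so the direction is down.
Checking another pair — A3 → E3 — gives the same interval.

down a perfect fourth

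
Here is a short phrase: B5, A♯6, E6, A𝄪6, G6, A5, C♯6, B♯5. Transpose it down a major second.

A5 G#6 D6 G##6 F6 G5 B5 A#5

A major second down from B5 gives A5.
A#6 down a major second is G#6.
A major second down from E6 gives D6.
A##6: a second down reaches G, and 2 semitones makes it G##6.
G6 down a major second is F6.
A5 down a major second is G5.
C#6 down a major second is B5.
B#5: a second down reaches A, and 2 semitones makes it A#5.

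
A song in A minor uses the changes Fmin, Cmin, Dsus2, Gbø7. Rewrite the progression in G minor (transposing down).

A minor down to G minor is a major second; each chord root moves by that interval while the quality stays the same.
Fmin: root F down a major second → Eb, giving Ebmin.
Cmin: root C down a major second → Bb, giving Bbmin.
Dsus2: root D down a major second → C, giving Csus2.
Gbø7: root Gb down a major second → Fb, giving Fbø7.

Ebmin Bbmin Csus2 Fbø7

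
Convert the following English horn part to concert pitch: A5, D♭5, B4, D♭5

The English horn sounds a perfect fifth below written, so transpose each written note down a perfect fifth.
A5 -> D5
Db5 -> Gb4
B4 -> E4
Db5 -> Gb4

D5 Gb4 E4 Gb4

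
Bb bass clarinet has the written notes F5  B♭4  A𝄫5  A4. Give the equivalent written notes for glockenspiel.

Eb2 Ab1 Gbb2 G1

First find concert pitch: the Bb bass clarinet sounds a major ninth below written, so F5 B♭4 A𝄫5 A4 sounds Eb4 Ab3 Gbb4 G3.
Then write for glockenspiel: it sounds a perfect fifteenth above written, so the part must be a perfect fifteenth below concert.
Eb4 → Eb2
Ab3 → Ab1
Gbb4 → Gbb2
G3 → G1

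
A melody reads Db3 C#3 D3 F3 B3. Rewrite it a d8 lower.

D2 C##2 D#2 F#2 B#2

Db3 -> D2
C#3 -> C##2
D3 -> D#2
F3 -> F#2
B3 -> B#2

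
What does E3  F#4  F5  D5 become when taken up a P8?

E3 -> E4
F#4 -> F#5
F5 -> F6
D5 -> D6

E4 F#5 F6 D6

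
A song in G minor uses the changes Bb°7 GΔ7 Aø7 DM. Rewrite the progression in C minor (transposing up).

G minor up to C minor is a perfect fourth; each chord root moves by that interval while the quality stays the same.
Bb°7: root Bb up a perfect fourth → Eb, giving Eb°7.
GΔ7: root G up a perfect fourth → C, giving CΔ7.
Aø7: root A up a perfect fourth → D, giving Dø7.
DM: root D up a perfect fourth → G, giving GM.

Eb°7 CΔ7 Dø7 GM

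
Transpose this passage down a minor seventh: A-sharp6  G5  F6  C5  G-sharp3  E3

B#5 A4 G5 D4 A#2 F#2

A#6 → B#5
G5 → A4
F6 → G5
C5 → D4
G#3 → A#2
E3 → F#2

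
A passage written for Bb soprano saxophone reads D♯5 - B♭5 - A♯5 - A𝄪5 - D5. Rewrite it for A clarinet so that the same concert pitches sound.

E5 Cb6 B5 B#5 Eb5

First find concert pitch: the Bb soprano saxophone sounds a major second below written, so D♯5 B♭5 A♯5 A𝄪5 D5 sounds C#5 Ab5 G#5 G##5 C5.
Then write for A clarinet: it sounds a minor third below written, so the part must be a minor third above concert.
C#5 → E5
Ab5 → Cb6
G#5 → B5
G##5 → B#5
C5 → Eb5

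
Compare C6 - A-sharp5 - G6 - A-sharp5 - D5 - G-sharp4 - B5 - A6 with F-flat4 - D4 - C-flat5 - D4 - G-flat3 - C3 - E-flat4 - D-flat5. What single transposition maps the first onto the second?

Take the first pair: C6 → Fb4. C to F spans 12 letter names, so the interval is some kind of twelfth.
Fb4 to C6 is 20 semitones, which makes it an augmented twelfth; the second version is lower, so the direction is down.
Checking another pair — A6 → Db5 — gives the same interval.

down an augmented twelfth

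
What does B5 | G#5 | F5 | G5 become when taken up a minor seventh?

A6 F#6 Eb6 F6

B5 becomes A6
G#5 becomes F#6
F5 becomes Eb6
G5 becomes F6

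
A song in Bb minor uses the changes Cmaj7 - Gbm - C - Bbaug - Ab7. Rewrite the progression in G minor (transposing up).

Bb minor up to G minor is a major sixth; each chord root moves by that interval while the quality stays the same.
Cmaj7: root C up a major sixth → A, giving Amaj7.
Gbm: root Gb up a major sixth → Eb, giving Ebm.
C: root C up a major sixth → A, giving A.
Bbaug: root Bb up a major sixth → G, giving Gaug.
Ab7: root Ab up a major sixth → F, giving F7.

Amaj7 Ebm A Gaug F7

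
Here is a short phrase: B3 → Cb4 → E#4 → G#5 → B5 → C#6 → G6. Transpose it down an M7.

B3: a seventh down reaches C, and 11 semitones makes it C3.
Cb4 down a major seventh is Dbb3.
A major seventh down from E#4 gives F#3.
G#5 down a major seventh is A4.
A major seventh down from B5 gives C5.
C#6 down a major seventh is D5.
A major seventh down from G6 gives Ab5.

C3 Dbb3 F#3 A4 C5 D5 Ab5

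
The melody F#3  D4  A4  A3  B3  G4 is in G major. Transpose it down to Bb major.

A2 F3 C4 C3 D3 Bb3

From G down to Bb is a major sixth; apply that to each pitch.
F#3 to A2
D4 to F3
A4 to C4
A3 to C3
B3 to D3
G4 to Bb3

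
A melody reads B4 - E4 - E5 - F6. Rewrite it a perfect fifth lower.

B4 becomes E4
E4 becomes A3
E5 becomes A4
F6 becomes Bb5

E4 A3 A4 Bb5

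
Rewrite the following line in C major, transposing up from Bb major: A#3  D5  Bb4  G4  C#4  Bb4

B#3 E5 C5 A4 D#4 C5

From Bb up to C is a major second; apply that to each pitch.
A#3 → B#3
D5 → E5
Bb4 → C5
G4 → A4
C#4 → D#4
Bb4 → C5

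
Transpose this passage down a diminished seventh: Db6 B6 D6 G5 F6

Db6 → E5
B6 → C##6
D6 → E#5
G5 → A#4
F6 → G#5

E5 C##6 E#5 A#4 G#5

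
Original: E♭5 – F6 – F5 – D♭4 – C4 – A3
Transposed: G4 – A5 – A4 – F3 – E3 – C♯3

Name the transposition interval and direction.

down a minor sixth

Take the first pair: Eb5 → G4. E to G spans 6 letter names, so the interval is some kind of sixth.
G4 to Eb5 is 8 semitones, which makes it a minor sixth; the second version is lower, so the direction is down.
Checking another pair — A3 → C#3 — gives the same interval.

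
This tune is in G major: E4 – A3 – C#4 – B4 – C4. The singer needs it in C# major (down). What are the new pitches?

A#3 D#3 F##3 E#4 F#3

From G down to C# is a diminished fifth; apply that to each pitch.
E4 becomes A#3
A3 becomes D#3
C#4 becomes F##3
B4 becomes E#4
C4 becomes F#3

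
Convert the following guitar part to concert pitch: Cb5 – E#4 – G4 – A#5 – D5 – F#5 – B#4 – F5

The guitar sounds a perfect octave below written, so transpose each written note down a perfect octave.
Cb5 becomes Cb4
E#4 becomes E#3
G4 becomes G3
A#5 becomes A#4
D5 becomes D4
F#5 becomes F#4
B#4 becomes B#3
F5 becomes F4

Cb4 E#3 G3 A#4 D4 F#4 B#3 F4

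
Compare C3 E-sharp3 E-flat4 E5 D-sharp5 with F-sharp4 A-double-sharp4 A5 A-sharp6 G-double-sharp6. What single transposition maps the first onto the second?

up an augmented eleventh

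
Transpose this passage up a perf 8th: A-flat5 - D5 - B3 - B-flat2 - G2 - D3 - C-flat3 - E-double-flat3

Ab6 D6 B4 Bb3 G3 D4 Cb4 Ebb4

Ab5 to Ab6
D5 to D6
B3 to B4
Bb2 to Bb3
G2 to G3
D3 to D4
Cb3 to Cb4
Ebb3 to Ebb4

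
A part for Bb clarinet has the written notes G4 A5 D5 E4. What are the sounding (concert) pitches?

Written C4 on the Bb clarinet sounds as Bb3, a major second lower; apply that shift to every note.
G4 -> F4
A5 -> G5
D5 -> C5
E4 -> D4

F4 G5 C5 D4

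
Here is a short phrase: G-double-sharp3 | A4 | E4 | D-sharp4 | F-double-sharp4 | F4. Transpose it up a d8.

G#4 Ab5 Eb5 D5 F#5 Fb5

G##3 up a diminished octave is G#4.
A diminished octave up from A4 gives Ab5.
E4 up a diminished octave is Eb5.
D#4: an octave up reaches D, and 11 semitones makes it D5.
F##4 up a diminished octave is F#5.
A diminished octave up from F4 gives Fb5.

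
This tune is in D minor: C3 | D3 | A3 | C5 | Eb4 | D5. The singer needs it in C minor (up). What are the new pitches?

From D up to C is a minor seventh; apply that to each pitch.
C3 to Bb3
D3 to C4
A3 to G4
C5 to Bb5
Eb4 to Db5
D5 to C6

Bb3 C4 G4 Bb5 Db5 C6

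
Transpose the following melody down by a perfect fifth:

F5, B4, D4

Bb4 E4 G3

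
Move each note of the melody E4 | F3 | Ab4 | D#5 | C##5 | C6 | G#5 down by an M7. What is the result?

F3 Gb2 Bbb3 E4 D#4 Db5 A4

A major seventh down from E4 gives F3.
F3 down a major seventh is Gb2.
Ab4: a seventh down reaches B, and 11 semitones makes it Bbb3.
D#5: a seventh down reaches E, and 11 semitones makes it E4.
A major seventh down from C##5 gives D#4.
C6: a seventh down reaches D, and 11 semitones makes it Db5.
G#5 down a major seventh is A4.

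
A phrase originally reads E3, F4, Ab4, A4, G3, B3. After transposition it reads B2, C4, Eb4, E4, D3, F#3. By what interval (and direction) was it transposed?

From E3 to B2 is 4 letter names — a fourth of some quality.
B2 to E3 is 5 semitones, which makes it a perfect fourth; the second version is lower, so the direction is down.
Checking another pair — B3 → F#3 — gives the same interval.

down a perfect fourth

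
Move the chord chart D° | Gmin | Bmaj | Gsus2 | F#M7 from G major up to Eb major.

Bb° Ebmin Gmaj Ebsus2 DM7

G major up to Eb major is a minor sixth; each chord root moves by that interval while the quality stays the same.
D°: root D up a minor sixth → Bb, giving Bb°.
Gmin: root G up a minor sixth → Eb, giving Ebmin.
Bmaj: root B up a minor sixth → G, giving Gmaj.
Gsus2: root G up a minor sixth → Eb, giving Ebsus2.
F#M7: root F# up a minor sixth → D, giving DM7.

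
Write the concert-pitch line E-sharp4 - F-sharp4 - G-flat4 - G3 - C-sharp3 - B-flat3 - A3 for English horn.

The English horn sounds a perfect fifth below written, so the written part must be a perfect fifth above concert — transpose each note up.
E#4 becomes B#4
F#4 becomes C#5
Gb4 becomes Db5
G3 becomes D4
C#3 becomes G#3
Bb3 becomes F4
A3 becomes E4

B#4 C#5 Db5 D4 G#3 F4 E4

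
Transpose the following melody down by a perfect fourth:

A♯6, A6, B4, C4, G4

A#6 to E#6
A6 to E6
B4 to F#4
C4 to G3
G4 to D4

E#6 E6 F#4 G3 D4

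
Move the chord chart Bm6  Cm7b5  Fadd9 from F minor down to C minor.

F minor down to C minor is a perfect fourth; each chord root moves by that interval while the quality stays the same.
Bm6: root B down a perfect fourth → F#, giving F#m6.
Cm7b5: root C down a perfect fourth → G, giving Gm7b5.
Fadd9: root F down a perfect fourth → C, giving Cadd9.

F#m6 Gm7b5 Cadd9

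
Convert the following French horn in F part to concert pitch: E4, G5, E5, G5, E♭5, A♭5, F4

A3 C5 A4 C5 Ab4 Db5 Bb3

Written C4 on the French horn in F sounds as F3, a perfect fifth lower; apply that shift to every note.
E4 → A3
G5 → C5
E5 → A4
G5 → C5
Eb5 → Ab4
Ab5 → Db5
F4 → Bb3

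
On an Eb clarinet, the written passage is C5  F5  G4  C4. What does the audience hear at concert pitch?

Eb5 Ab5 Bb4 Eb4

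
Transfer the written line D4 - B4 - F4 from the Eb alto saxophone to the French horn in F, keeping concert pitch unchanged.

C4 A4 Eb4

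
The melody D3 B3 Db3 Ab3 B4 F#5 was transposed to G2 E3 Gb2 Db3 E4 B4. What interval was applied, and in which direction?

From D3 to G2 is 5 letter names — a fifth of some quality.
G2 to D3 is 7 semitones, which makes it a perfect fifth; the second version is lower, so the direction is down.
Checking another pair — F#5 → B4 — gives the same interval.

down a perfect fifth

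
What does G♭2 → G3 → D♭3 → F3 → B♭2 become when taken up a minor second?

Abb2 Ab3 Ebb3 Gb3 Cb3

A minor second up from Gb2 gives Abb2.
G3 up a minor second is Ab3.
Db3: a second up reaches E, and 1 semitone makes it Ebb3.
F3 up a minor second is Gb3.
A minor second up from Bb2 gives Cb3.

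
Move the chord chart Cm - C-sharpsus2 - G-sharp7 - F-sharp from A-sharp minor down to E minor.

Gbm Gsus2 D7 C

A-sharp minor down to E minor is an augmented fourth; each chord root moves by that interval while the quality stays the same.
Cm: root C down an augmented fourth → Gb, giving Gbm.
C-sharpsus2: root C-sharp down an augmented fourth → G, giving Gsus2.
G-sharp7: root G-sharp down an augmented fourth → D, giving D7.
F-sharp: root F-sharp down an augmented fourth → C, giving C.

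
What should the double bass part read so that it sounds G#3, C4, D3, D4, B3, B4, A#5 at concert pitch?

Written C4 sounds as C3 on the double bass, so concert pitches are written a perfect octave up.
G#3 to G#4
C4 to C5
D3 to D4
D4 to D5
B3 to B4
B4 to B5
A#5 to A#6

G#4 C5 D4 D5 B4 B5 A#6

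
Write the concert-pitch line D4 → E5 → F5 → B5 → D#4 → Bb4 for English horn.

A4 B5 C6 F#6 A#4 F5

Written C4 sounds as F3 on the English horn, so concert pitches are written a perfect fifth up.
D4 -> A4
E5 -> B5
F5 -> C6
B5 -> F#6
D#4 -> A#4
Bb4 -> F5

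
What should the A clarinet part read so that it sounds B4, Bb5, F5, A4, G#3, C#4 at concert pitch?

The A clarinet sounds a minor third below written, so the written part must be a minor third above concert — transpose each note up.
B4 becomes D5
Bb5 becomes Db6
F5 becomes Ab5
A4 becomes C5
G#3 becomes B3
C#4 becomes E4

D5 Db6 Ab5 C5 B3 E4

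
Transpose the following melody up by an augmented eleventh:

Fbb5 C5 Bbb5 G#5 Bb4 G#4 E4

Fbb5 → Bbb6
C5 → F#6
Bbb5 → Eb7
G#5 → C##7
Bb4 → E6
G#4 → C##6
E4 → A#5

Bbb6 F#6 Eb7 C##7 E6 C##6 A#5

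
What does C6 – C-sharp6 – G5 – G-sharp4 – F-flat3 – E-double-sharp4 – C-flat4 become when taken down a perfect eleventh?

C6 -> G4
C#6 -> G#4
G5 -> D4
G#4 -> D#3
Fb3 -> Cb2
E##4 -> B##2
Cb4 -> Gb2

G4 G#4 D4 D#3 Cb2 B##2 Gb2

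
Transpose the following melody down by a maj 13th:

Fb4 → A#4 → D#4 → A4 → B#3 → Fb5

A major thirteenth down from Fb4 gives Abb2.
A#4: a thirteenth down reaches C, and 21 semitones makes it C#3.
A major thirteenth down from D#4 gives F#2.
A4 down a major thirteenth is C3.
B#3 down a major thirteenth is D#2.
Fb5 down a major thirteenth is Abb3.

Abb2 C#3 F#2 C3 D#2 Abb3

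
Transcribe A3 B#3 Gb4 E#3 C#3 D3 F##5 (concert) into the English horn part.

E4 F##4 Db5 B#3 G#3 A3 C##6

The English horn sounds a perfect fifth below written, so the written part must be a perfect fifth above concert — transpose each note up.
A3 → E4
B#3 → F##4
Gb4 → Db5
E#3 → B#3
C#3 → G#3
D3 → A3
F##5 → C##6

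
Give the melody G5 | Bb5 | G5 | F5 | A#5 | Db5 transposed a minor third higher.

Bb5 Db6 Bb5 Ab5 C#6 Fb5

G5 -> Bb5
Bb5 -> Db6
G5 -> Bb5
F5 -> Ab5
A#5 -> C#6
Db5 -> Fb5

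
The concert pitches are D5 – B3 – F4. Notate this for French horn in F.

Written C4 sounds as F3 on the French horn in F, so concert pitches are written a perfect fifth up.
D5 -> A5
B3 -> F#4
F4 -> C5

A5 F#4 C5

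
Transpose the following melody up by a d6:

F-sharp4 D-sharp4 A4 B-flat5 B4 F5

F#4 to Db5
D#4 to Bb4
A4 to Fb5
Bb5 to Gbb6
B4 to Gb5
F5 to Dbb6

Db5 Bb4 Fb5 Gbb6 Gb5 Dbb6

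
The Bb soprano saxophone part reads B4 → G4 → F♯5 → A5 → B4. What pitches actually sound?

A4 F4 E5 G5 A4

The Bb soprano saxophone sounds a major second below written, so transpose each written note down a major second.
B4 gives A4
G4 gives F4
F#5 gives E5
A5 gives G5
B4 gives A4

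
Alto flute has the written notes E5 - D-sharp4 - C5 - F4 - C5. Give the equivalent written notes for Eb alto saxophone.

G#5 F##4 E5 A4 E5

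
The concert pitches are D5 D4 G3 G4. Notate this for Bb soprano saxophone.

E5 E4 A3 A4

The Bb soprano saxophone sounds a major second below written, so the written part must be a major second above concert — transpose each note up.
D5 → E5
D4 → E4
G3 → A3
G4 → A4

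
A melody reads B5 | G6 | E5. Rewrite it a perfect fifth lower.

A perfect fifth down from B5 gives E5.
A perfect fifth down from G6 gives C6.
E5: a fifth down reaches A, and 7 semitones makes it A4.

E5 C6 A4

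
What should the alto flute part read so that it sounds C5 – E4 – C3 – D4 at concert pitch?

The alto flute sounds a perfect fourth below written, so the written part must be a perfect fourth above concert — transpose each note up.
C5 to F5
E4 to A4
C3 to F3
D4 to G4

F5 A4 F3 G4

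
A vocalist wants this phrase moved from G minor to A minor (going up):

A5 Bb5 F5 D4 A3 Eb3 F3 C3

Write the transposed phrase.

From G up to A is a major second; apply that to each pitch.
A5 → B5
Bb5 → C6
F5 → G5
D4 → E4
A3 → B3
Eb3 → F3
F3 → G3
C3 → D3

B5 C6 G5 E4 B3 F3 G3 D3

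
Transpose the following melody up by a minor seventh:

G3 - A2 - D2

G3: a seventh up reaches F, and 10 semitones makes it F4.
A2 up a minor seventh is G3.
A minor seventh up from D2 gives C3.

F4 G3 C3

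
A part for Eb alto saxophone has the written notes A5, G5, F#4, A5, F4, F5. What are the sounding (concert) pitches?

C5 Bb4 A3 C5 Ab3 Ab4

Written C4 on the Eb alto saxophone sounds as Eb3, a major sixth lower; apply that shift to every note.
A5 gives C5
G5 gives Bb4
F#4 gives A3
A5 gives C5
F4 gives Ab3
F5 gives Ab4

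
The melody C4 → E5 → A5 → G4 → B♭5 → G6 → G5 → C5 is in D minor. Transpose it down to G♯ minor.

F#3 A#4 D#5 C#4 E5 C#6 C#5 F#4

From D down to G♯ is a diminished fifth; apply that to each pitch.
C4 to F#3
E5 to A#4
A5 to D#5
G4 to C#4
Bb5 to E5
G6 to C#6
G5 to C#5
C5 to F#4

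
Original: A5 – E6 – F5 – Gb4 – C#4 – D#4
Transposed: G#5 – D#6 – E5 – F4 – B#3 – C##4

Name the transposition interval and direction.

down a minor second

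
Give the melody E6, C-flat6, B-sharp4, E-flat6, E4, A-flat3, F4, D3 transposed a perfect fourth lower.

B5 Gb5 F##4 Bb5 B3 Eb3 C4 A2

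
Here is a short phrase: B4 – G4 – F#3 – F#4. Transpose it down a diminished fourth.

B4 gives F##4
G4 gives D#4
F#3 gives C##3
F#4 gives C##4

F##4 D#4 C##3 C##4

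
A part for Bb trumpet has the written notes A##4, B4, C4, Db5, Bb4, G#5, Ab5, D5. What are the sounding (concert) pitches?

Written C4 on the Bb trumpet sounds as Bb3, a major second lower; apply that shift to every note.
A##4 becomes G##4
B4 becomes A4
C4 becomes Bb3
Db5 becomes Cb5
Bb4 becomes Ab4
G#5 becomes F#5
Ab5 becomes Gb5
D5 becomes C5

G##4 A4 Bb3 Cb5 Ab4 F#5 Gb5 C5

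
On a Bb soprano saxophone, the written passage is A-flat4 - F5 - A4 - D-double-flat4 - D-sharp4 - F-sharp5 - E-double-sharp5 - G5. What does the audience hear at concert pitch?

The Bb soprano saxophone sounds a major second below written, so transpose each written note down a major second.
Ab4 to Gb4
F5 to Eb5
A4 to G4
Dbb4 to Cbb4
D#4 to C#4
F#5 to E5
E##5 to D##5
G5 to F5

Gb4 Eb5 G4 Cbb4 C#4 E5 D##5 F5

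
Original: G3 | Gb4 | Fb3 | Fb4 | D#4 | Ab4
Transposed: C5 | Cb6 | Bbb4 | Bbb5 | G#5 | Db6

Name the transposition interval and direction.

up a perfect eleventh

From G3 to C5 is 11 letter names — an eleventh of some quality.
G3 to C5 is 17 semitones, which makes it a perfect eleventh; the second version is higher, so the direction is up.
Checking another pair — Ab4 → Db6 — gives the same interval.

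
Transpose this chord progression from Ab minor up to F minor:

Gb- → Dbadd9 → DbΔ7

Ab minor up to F minor is a major sixth; each chord root moves by that interval while the quality stays the same.
Gb-: root Gb up a major sixth → Eb, giving Eb-.
Dbadd9: root Db up a major sixth → Bb, giving Bbadd9.
DbΔ7: root Db up a major sixth → Bb, giving BbΔ7.

Eb- Bbadd9 BbΔ7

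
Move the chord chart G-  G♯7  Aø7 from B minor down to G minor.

Eb- E7 Fø7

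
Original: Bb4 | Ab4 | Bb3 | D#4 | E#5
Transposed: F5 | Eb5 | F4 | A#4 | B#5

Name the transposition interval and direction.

up a perfect fifth

Take the first pair: Bb4 → F5. B to F spans 5 letter names, so the interval is some kind of fifth.
Bb4 to F5 is 7 semitones, which makes it a perfect fifth; the second version is higher, so the direction is up.
Checking another pair — E#5 → B#5 — gives the same interval.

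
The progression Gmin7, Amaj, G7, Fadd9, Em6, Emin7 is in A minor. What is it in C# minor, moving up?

A minor up to C# minor is a major third; each chord root moves by that interval while the quality stays the same.
Gmin7: root G up a major third → B, giving Bmin7.
Amaj: root A up a major third → C#, giving C#maj.
G7: root G up a major third → B, giving B7.
Fadd9: root F up a major third → A, giving Aadd9.
Em6: root E up a major third → G#, giving G#m6.
Emin7: root E up a major third → G#, giving G#min7.

Bmin7 C#maj B7 Aadd9 G#m6 G#min7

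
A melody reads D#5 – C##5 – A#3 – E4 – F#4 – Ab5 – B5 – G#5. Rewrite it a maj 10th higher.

D#5: a tenth up reaches F, and 16 semitones makes it F##6.
C##5: a tenth up reaches E, and 16 semitones makes it E##6.
A major tenth up from A#3 gives C##5.
A major tenth up from E4 gives G#5.
F#4 up a major tenth is A#5.
Ab5 up a major tenth is C7.
B5: a tenth up reaches D, and 16 semitones makes it D#7.
G#5 up a major tenth is B#6.

F##6 E##6 C##5 G#5 A#5 C7 D#7 B#6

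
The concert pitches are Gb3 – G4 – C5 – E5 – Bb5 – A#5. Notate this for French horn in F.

Db4 D5 G5 B5 F6 E#6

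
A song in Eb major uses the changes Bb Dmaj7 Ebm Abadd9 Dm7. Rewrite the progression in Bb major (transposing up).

F Amaj7 Bbm Ebadd9 Am7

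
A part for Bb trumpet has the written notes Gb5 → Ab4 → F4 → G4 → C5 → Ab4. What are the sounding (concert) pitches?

Written C4 on the Bb trumpet sounds as Bb3, a major second lower; apply that shift to every note.
Gb5 to Fb5
Ab4 to Gb4
F4 to Eb4
G4 to F4
C5 to Bb4
Ab4 to Gb4

Fb5 Gb4 Eb4 F4 Bb4 Gb4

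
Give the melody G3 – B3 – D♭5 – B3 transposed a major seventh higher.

G3 → F#4
B3 → A#4
Db5 → C6
B3 → A#4

F#4 A#4 C6 A#4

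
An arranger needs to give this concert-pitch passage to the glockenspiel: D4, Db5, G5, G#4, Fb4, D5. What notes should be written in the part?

D2 Db3 G3 G#2 Fb2 D3

The glockenspiel sounds a perfect fifteenth above written, so the written part must be a perfect fifteenth below concert — transpose each note down.
D4 gives D2
Db5 gives Db3
G5 gives G3
G#4 gives G#2
Fb4 gives Fb2
D5 gives D3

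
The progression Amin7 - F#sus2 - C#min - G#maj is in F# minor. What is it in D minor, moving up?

Fmin7 Dsus2 Amin Emaj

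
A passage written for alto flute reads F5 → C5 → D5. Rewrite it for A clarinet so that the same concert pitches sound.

Eb5 Bb4 C5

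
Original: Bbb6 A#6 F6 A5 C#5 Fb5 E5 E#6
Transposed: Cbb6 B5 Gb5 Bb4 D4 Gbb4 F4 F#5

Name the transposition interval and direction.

down a major seventh

From Bbb6 to Cbb6 is 7 letter names — a seventh of some quality.
Cbb6 to Bbb6 is 11 semitones, which makes it a major seventh; the second version is lower, so the direction is down.
Checking another pair — E#6 → F#5 — gives the same interval.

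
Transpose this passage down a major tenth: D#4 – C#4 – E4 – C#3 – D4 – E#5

D#4: a tenth down reaches B, and 16 semitones makes it B2.
C#4 down a major tenth is A2.
E4 down a major tenth is C3.
A major tenth down from C#3 gives A1.
D4: a tenth down reaches B, and 16 semitones makes it Bb2.
A major tenth down from E#5 gives C#4.

B2 A2 C3 A1 Bb2 C#4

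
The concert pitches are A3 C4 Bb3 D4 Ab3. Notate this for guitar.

A4 C5 Bb4 D5 Ab4

Written C4 sounds as C3 on the guitar, so concert pitches are written a perfect octave up.
A3 -> A4
C4 -> C5
Bb3 -> Bb4
D4 -> D5
Ab3 -> Ab4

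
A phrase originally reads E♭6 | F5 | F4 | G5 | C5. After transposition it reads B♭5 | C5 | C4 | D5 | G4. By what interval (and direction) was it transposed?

From Eb6 to Bb5 is 4 letter names — a fourth of some quality.
Bb5 to Eb6 is 5 semitones, which makes it a perfect fourth; the second version is lower, so the direction is down.
Checking another pair — C5 → G4 — gives the same interval.

down a perfect fourth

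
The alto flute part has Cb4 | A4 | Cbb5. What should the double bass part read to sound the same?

Gb4 E5 Gbb5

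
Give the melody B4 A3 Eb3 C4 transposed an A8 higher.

An augmented octave up from B4 gives B#5.
A3: an octave up reaches A, and 13 semitones makes it A#4.
Eb3: an octave up reaches E, and 13 semitones makes it E4.
C4: an octave up reaches C, and 13 semitones makes it C#5.

B#5 A#4 E4 C#5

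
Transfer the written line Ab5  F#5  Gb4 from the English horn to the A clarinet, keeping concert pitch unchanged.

Fb5 D5 Ebb4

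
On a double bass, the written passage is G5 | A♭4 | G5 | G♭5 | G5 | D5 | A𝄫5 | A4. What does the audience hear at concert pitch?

Written C4 on the double bass sounds as C3, a perfect octave lower; apply that shift to every note.
G5 becomes G4
Ab4 becomes Ab3
G5 becomes G4
Gb5 becomes Gb4
G5 becomes G4
D5 becomes D4
Abb5 becomes Abb4
A4 becomes A3

G4 Ab3 G4 Gb4 G4 D4 Abb4 A3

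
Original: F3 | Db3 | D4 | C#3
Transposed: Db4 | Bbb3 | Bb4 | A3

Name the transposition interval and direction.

up a minor sixth

Take the first pair: F3 → Db4. F to D spans 6 letter names, so the interval is some kind of sixth.
F3 to Db4 is 8 semitones, which makes it a minor sixth; the second version is higher, so the direction is up.
Checking another pair — C#3 → A3 — gives the same interval.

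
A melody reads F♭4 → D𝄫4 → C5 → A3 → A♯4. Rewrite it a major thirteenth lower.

Fb4: a thirteenth down reaches A, and 21 semitones makes it Abb2.
A major thirteenth down from Dbb4 gives Fbb2.
A major thirteenth down from C5 gives Eb3.
A3 down a major thirteenth is C2.
A major thirteenth down from A#4 gives C#3.

Abb2 Fbb2 Eb3 C2 C#3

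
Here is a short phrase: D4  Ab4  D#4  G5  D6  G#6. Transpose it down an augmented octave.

D4: an octave down reaches D, and 13 semitones makes it Db3.
Ab4 down an augmented octave is Abb3.
An augmented octave down from D#4 gives D3.
G5: an octave down reaches G, and 13 semitones makes it Gb4.
An augmented octave down from D6 gives Db5.
G#6 down an augmented octave is G5.

Db3 Abb3 D3 Gb4 Db5 G5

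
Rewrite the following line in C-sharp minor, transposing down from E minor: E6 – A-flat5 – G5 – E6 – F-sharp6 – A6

C#6 F5 E5 C#6 D#6 F#6

E minor to C-sharp minor down is a minor third, so every note moves down by that interval.
E6 -> C#6
Ab5 -> F5
G5 -> E5
E6 -> C#6
F#6 -> D#6
A6 -> F#6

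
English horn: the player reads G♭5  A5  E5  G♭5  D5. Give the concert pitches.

Cb5 D5 A4 Cb5 G4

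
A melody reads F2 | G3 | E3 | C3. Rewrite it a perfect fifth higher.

C3 D4 B3 G3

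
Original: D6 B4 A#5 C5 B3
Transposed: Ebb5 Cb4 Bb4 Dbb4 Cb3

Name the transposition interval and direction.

down an augmented seventh

From D6 to Ebb5 is 7 letter names — a seventh of some quality.
Ebb5 to D6 is 12 semitones, which makes it an augmented seventh; the second version is lower, so the direction is down.
Checking another pair — B3 → Cb3 — gives the same interval.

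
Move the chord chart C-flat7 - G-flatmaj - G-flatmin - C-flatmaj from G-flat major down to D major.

G7 Dmaj Dmin Gmaj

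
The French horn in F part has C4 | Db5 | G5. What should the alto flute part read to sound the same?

First find concert pitch: the French horn in F sounds a perfect fifth below written, so C4 Db5 G5 sounds F3 Gb4 C5.
Then write for alto flute: it sounds a perfect fourth below written, so the part must be a perfect fourth above concert.
F3 → Bb3
Gb4 → Cb5
C5 → F5

Bb3 Cb5 F5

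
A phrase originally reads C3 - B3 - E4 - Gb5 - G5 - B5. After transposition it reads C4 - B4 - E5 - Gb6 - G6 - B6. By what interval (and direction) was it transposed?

up a perfect octave

Take the first pair: C3 → C4. C to C spans 8 letter names, so the interval is some kind of octave.
C3 to C4 is 12 semitones, which makes it a perfect octave; the second version is higher, so the direction is up.
Checking another pair — B5 → B6 — gives the same interval.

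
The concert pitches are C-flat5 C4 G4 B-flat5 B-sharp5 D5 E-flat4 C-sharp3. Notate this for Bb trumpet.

Db5 D4 A4 C6 C##6 E5 F4 D#3

Written C4 sounds as Bb3 on the Bb trumpet, so concert pitches are written a major second up.
Cb5 becomes Db5
C4 becomes D4
G4 becomes A4
Bb5 becomes C6
B#5 becomes C##6
D5 becomes E5
Eb4 becomes F4
C#3 becomes D#3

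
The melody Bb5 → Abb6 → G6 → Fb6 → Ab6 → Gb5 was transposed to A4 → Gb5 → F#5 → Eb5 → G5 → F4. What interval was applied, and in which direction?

down a minor ninth

From Bb5 to A4 is 9 letter names — a ninth of some quality.
A4 to Bb5 is 13 semitones, which makes it a minor ninth; the second version is lower, so the direction is down.
Checking another pair — Gb5 → F4 — gives the same interval.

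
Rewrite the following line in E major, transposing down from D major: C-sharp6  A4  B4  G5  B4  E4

D#5 B3 C#4 A4 C#4 F#3

From D down to E is a minor seventh; apply that to each pitch.
C#6 to D#5
A4 to B3
B4 to C#4
G5 to A4
B4 to C#4
E4 to F#3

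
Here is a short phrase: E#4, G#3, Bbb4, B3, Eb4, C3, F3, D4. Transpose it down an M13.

G#2 B1 Dbb3 D2 Gb2 Eb1 Ab1 F2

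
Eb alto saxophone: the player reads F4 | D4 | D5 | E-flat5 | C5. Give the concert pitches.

Ab3 F3 F4 Gb4 Eb4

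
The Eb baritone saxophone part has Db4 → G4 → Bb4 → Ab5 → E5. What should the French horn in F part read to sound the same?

First find concert pitch: the Eb baritone saxophone sounds a major thirteenth below written, so Db4 G4 Bb4 Ab5 E5 sounds Fb2 Bb2 Db3 Cb4 G3.
Then write for French horn in F: it sounds a perfect fifth below written, so the part must be a perfect fifth above concert.
Fb2 → Cb3
Bb2 → F3
Db3 → Ab3
Cb4 → Gb4
G3 → D4

Cb3 F3 Ab3 Gb4 D4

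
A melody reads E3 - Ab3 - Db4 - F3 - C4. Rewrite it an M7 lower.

F2 Bbb2 Ebb3 Gb2 Db3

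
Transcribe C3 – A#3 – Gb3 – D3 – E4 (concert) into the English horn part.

G3 E#4 Db4 A3 B4

Written C4 sounds as F3 on the English horn, so concert pitches are written a perfect fifth up.
C3 becomes G3
A#3 becomes E#4
Gb3 becomes Db4
D3 becomes A3
E4 becomes B4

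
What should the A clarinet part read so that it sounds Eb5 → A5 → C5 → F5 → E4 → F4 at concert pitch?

The A clarinet sounds a minor third below written, so the written part must be a minor third above concert — transpose each note up.
Eb5 becomes Gb5
A5 becomes C6
C5 becomes Eb5
F5 becomes Ab5
E4 becomes G4
F4 becomes Ab4

Gb5 C6 Eb5 Ab5 G4 Ab4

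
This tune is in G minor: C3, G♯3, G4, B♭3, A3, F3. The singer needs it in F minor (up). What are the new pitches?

Bb3 F#4 F5 Ab4 G4 Eb4

G minor to F minor up is a minor seventh, so every note moves up by that interval.
C3 gives Bb3
G#3 gives F#4
G4 gives F5
Bb3 gives Ab4
A3 gives G4
F3 gives Eb4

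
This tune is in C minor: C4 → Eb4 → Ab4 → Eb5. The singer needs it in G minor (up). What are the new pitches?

G4 Bb4 Eb5 Bb5

C minor to G minor up is a perfect fifth, so every note moves up by that interval.
C4 -> G4
Eb4 -> Bb4
Ab4 -> Eb5
Eb5 -> Bb5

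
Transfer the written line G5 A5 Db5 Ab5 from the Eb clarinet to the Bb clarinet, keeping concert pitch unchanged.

C6 D6 Gb5 Db6

First find concert pitch: the Eb clarinet sounds a minor third above written, so G5 A5 Db5 Ab5 sounds Bb5 C6 Fb5 Cb6.
Then write for Bb clarinet: it sounds a major second below written, so the part must be a major second above concert.
Bb5 → C6
C6 → D6
Fb5 → Gb5
Cb6 → Db6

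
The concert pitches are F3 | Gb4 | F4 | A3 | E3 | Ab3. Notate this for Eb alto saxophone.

The Eb alto saxophone sounds a major sixth below written, so the written part must be a major sixth above concert — transpose each note up.
F3 becomes D4
Gb4 becomes Eb5
F4 becomes D5
A3 becomes F#4
E3 becomes C#4
Ab3 becomes F4

D4 Eb5 D5 F#4 C#4 F4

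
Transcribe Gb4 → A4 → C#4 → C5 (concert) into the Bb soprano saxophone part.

Ab4 B4 D#4 D5

Written C4 sounds as Bb3 on the Bb soprano saxophone, so concert pitches are written a major second up.
Gb4 -> Ab4
A4 -> B4
C#4 -> D#4
C5 -> D5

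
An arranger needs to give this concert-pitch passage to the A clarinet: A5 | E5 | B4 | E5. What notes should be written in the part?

Written C4 sounds as A3 on the A clarinet, so concert pitches are written a minor third up.
A5 → C6
E5 → G5
B4 → D5
E5 → G5

C6 G5 D5 G5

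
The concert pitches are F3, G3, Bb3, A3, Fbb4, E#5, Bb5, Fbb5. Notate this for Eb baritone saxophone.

D5 E5 G5 F#5 Dbb6 C##7 G7 Dbb7

Written C4 sounds as Eb2 on the Eb baritone saxophone, so concert pitches are written a major thirteenth up.
F3 gives D5
G3 gives E5
Bb3 gives G5
A3 gives F#5
Fbb4 gives Dbb6
E#5 gives C##7
Bb5 gives G7
Fbb5 gives Dbb7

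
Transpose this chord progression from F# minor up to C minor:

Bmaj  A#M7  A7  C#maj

Fmaj EM7 Eb7 Gmaj

F# minor up to C minor is a diminished fifth; each chord root moves by that interval while the quality stays the same.
Bmaj: root B up a diminished fifth → F, giving Fmaj.
A#M7: root A# up a diminished fifth → E, giving EM7.
A7: root A up a diminished fifth → Eb, giving Eb7.
C#maj: root C# up a diminished fifth → G, giving Gmaj.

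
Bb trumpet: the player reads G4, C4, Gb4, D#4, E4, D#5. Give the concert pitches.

The Bb trumpet sounds a major second below written, so transpose each written note down a major second.
G4 gives F4
C4 gives Bb3
Gb4 gives Fb4
D#4 gives C#4
E4 gives D4
D#5 gives C#5

F4 Bb3 Fb4 C#4 D4 C#5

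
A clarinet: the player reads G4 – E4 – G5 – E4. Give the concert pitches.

The A clarinet sounds a minor third below written, so transpose each written note down a minor third.
G4 to E4
E4 to C#4
G5 to E5
E4 to C#4

E4 C#4 E5 C#4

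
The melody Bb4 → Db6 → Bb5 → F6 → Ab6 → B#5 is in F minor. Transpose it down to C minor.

F4 Ab5 F5 C6 Eb6 F##5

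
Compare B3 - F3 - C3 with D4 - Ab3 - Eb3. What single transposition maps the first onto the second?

From B3 to D4 is 3 letter names — a third of some quality.
B3 to D4 is 3 semitones, which makes it a minor third; the second version is higher, so the direction is up.
Checking another pair — C3 → Eb3 — gives the same interval.

up a minor third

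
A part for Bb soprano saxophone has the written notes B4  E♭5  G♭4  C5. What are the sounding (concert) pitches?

Written C4 on the Bb soprano saxophone sounds as Bb3, a major second lower; apply that shift to every note.
B4 becomes A4
Eb5 becomes Db5
Gb4 becomes Fb4
C5 becomes Bb4

A4 Db5 Fb4 Bb4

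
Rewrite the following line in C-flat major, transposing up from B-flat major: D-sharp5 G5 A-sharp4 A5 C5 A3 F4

E5 Ab5 B4 Bb5 Db5 Bb3 Gb4

From B-flat up to C-flat is a minor second; apply that to each pitch.
D#5 -> E5
G5 -> Ab5
A#4 -> B4
A5 -> Bb5
C5 -> Db5
A3 -> Bb3
F4 -> Gb4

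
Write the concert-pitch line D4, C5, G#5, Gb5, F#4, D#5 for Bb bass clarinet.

E5 D6 A#6 Ab6 G#5 E#6

The Bb bass clarinet sounds a major ninth below written, so the written part must be a major ninth above concert — transpose each note up.
D4 becomes E5
C5 becomes D6
G#5 becomes A#6
Gb5 becomes Ab6
F#4 becomes G#5
D#5 becomes E#6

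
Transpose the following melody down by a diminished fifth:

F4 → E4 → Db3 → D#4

B3 A#3 G2 G##3

F4 -> B3
E4 -> A#3
Db3 -> G2
D#4 -> G##3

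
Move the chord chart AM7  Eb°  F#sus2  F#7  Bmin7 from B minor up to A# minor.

B minor up to A# minor is a major seventh; each chord root moves by that interval while the quality stays the same.
AM7: root A up a major seventh → G#, giving G#M7.
Eb°: root Eb up a major seventh → D, giving D°.
F#sus2: root F# up a major seventh → E#, giving E#sus2.
F#7: root F# up a major seventh → E#, giving E#7.
Bmin7: root B up a major seventh → A#, giving A#min7.

G#M7 D° E#sus2 E#7 A#min7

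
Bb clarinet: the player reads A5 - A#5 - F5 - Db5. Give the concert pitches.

The Bb clarinet sounds a major second below written, so transpose each written note down a major second.
A5 → G5
A#5 → G#5
F5 → Eb5
Db5 → Cb5

G5 G#5 Eb5 Cb5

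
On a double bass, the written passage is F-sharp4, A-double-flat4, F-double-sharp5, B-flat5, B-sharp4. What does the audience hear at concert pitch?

F#3 Abb3 F##4 Bb4 B#3

The double bass sounds a perfect octave below written, so transpose each written note down a perfect octave.
F#4 gives F#3
Abb4 gives Abb3
F##5 gives F##4
Bb5 gives Bb4
B#4 gives B#3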